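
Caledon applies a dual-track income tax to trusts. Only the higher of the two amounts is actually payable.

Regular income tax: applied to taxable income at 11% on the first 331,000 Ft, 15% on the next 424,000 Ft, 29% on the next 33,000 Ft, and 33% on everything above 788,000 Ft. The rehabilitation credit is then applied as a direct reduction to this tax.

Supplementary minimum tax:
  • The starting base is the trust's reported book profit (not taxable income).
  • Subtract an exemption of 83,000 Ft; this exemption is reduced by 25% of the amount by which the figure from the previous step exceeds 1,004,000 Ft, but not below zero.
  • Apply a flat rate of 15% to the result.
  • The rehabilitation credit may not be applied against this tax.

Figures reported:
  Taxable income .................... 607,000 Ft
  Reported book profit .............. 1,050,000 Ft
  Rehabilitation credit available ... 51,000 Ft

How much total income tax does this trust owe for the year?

Supplementary minimum tax:
  Base (reported book profit): 1,050,000 Ft
  Exemption: 83,000 Ft − 25% × (1,050,000 Ft − 1,004,000 Ft) = 83,000 Ft − 11,500 Ft = 71,500 Ft
  Base: 1,050,000 Ft − 71,500 Ft = 978,500 Ft
  978,500 Ft × 15% = 146,775 Ft

Regular income tax:
  331,000 Ft × 11% = 36,410 Ft
  276,000 Ft × 15% = 41,400 Ft
  → 77,810 Ft
  Less rehabilitation credit 51,000 Ft → 26,810 Ft

146,775 Ft > 26,810 Ft, so the supplementary minimum tax is the binding amount.

146,775 Ft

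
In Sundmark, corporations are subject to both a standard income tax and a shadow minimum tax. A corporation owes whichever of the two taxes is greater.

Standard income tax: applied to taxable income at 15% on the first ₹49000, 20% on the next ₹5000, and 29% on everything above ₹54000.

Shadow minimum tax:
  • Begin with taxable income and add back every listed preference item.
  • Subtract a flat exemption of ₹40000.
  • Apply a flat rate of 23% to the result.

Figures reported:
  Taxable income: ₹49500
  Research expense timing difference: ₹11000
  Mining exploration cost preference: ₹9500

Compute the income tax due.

Shadow minimum tax:
  Adjusted income: ₹49500 + ₹11000 + ₹9500 = ₹70000
  Less exemption ₹40000 → base ₹30000
  ₹30000 × 23% = ₹6900

Standard income tax:
  ₹49000 × 15% = ₹7350
  ₹500 × 20% = ₹100
  → ₹7450

₹7450 > ₹6900, so the standard income tax governs.

₹7450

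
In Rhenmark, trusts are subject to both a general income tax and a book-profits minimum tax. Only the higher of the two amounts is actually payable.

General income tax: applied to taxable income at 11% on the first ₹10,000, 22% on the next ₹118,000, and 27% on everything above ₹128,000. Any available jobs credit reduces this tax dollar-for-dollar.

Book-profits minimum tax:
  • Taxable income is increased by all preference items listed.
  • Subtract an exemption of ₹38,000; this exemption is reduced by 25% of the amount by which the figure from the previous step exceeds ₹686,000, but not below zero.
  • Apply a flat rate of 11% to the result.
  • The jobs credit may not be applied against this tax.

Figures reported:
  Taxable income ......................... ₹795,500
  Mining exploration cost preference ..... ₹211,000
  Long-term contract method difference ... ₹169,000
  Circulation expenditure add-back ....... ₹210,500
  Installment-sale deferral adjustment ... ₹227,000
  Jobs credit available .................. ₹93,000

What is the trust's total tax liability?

₹177,430

General income tax:
  ₹10,000 × 11% = ₹1,100
  ₹118,000 × 22% = ₹25,960
  ₹667,500 × 27% = ₹180,225
  → ₹207,285
  Less jobs credit ₹93,000 → ₹114,285

Book-profits minimum tax:
  Adjusted income: ₹795,500 + ₹211,000 + ₹169,000 + ₹210,500 + ₹227,000 = ₹1,613,000
  Exemption: 25% × (₹1,613,000 − ₹686,000) = ₹231,750 ≥ ₹38,000, so the exemption is fully phased out
  Base: ₹1,613,000 − ₹0 = ₹1,613,000
  ₹1,613,000 × 11% = ₹177,430

₹177,430 > ₹114,285, so the book-profits minimum tax is the binding amount.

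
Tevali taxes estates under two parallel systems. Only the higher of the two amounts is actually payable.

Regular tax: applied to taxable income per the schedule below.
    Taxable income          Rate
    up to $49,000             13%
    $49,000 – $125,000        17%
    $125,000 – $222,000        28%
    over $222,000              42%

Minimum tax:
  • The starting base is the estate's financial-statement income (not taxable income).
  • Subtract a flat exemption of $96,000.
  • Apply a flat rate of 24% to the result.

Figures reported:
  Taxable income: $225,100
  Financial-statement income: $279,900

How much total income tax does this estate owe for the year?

$47,752

Regular tax:
  $49,000 × 13% = $6,370
  $76,000 × 17% = $12,920
  $97,000 × 28% = $27,160
  $3,100 × 42% = $1,302
  → $47,752

Minimum tax:
  Base (financial-statement income): $279,900
  Less exemption $96,000 → base $183,900
  $183,900 × 24% = $44,136

$47,752 > $44,136, so the regular tax governs.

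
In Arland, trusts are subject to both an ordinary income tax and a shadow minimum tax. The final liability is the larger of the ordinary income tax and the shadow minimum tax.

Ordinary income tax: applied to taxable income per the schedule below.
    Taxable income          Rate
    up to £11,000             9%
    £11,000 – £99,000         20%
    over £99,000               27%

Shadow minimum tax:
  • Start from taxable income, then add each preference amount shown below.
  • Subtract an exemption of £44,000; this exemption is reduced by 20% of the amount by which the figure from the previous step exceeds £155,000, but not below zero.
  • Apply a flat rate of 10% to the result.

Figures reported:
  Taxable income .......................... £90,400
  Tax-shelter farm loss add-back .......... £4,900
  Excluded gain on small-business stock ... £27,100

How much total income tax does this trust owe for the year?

Shadow minimum tax:
  Adjusted income: £90,400 + £4,900 + £27,100 = £122,400
  Exemption: £122,400 ≤ £155,000, so full £44,000 applies
  Base: £122,400 − £44,000 = £78,400
  £78,400 × 10% = £7,840

Ordinary income tax:
  £11,000 × 9% = £990
  £79,400 × 20% = £15,880
  → £16,870

£16,870 > £7,840, so the ordinary income tax governs.

£16,870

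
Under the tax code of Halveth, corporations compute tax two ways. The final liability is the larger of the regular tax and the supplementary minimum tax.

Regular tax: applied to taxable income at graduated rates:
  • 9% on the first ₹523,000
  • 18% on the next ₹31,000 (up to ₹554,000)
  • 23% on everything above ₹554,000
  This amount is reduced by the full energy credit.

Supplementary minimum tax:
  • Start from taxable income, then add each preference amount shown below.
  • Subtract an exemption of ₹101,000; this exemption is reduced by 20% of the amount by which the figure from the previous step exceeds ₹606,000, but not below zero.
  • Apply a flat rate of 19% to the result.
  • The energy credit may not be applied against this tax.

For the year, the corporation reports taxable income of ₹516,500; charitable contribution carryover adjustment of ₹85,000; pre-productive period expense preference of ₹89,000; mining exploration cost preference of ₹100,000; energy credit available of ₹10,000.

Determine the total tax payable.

₹138,016

Regular tax:
  ₹516,500 × 9% = ₹46,485
  Less energy credit ₹10,000 → ₹36,485

Supplementary minimum tax:
  Adjusted income: ₹516,500 + ₹85,000 + ₹89,000 + ₹100,000 = ₹790,500
  Exemption: ₹101,000 − 20% × (₹790,500 − ₹606,000) = ₹101,000 − ₹36,900 = ₹64,100
  Base: ₹790,500 − ₹64,100 = ₹726,400
  ₹726,400 × 19% = ₹138,016

₹138,016 > ₹36,485, so the supplementary minimum tax is the binding amount.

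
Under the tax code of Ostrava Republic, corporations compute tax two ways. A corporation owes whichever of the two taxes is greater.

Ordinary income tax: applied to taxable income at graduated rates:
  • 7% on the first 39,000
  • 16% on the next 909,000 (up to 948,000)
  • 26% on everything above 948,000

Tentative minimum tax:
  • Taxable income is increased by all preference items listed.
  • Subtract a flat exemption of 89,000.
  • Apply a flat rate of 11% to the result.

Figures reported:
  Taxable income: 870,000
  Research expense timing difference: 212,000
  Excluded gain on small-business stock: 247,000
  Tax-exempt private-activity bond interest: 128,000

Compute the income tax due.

150,480

Tentative minimum tax:
  Adjusted income: 870,000 + 212,000 + 247,000 + 128,000 = 1,457,000
  Less exemption 89,000 → base 1,368,000
  1,368,000 × 11% = 150,480

Ordinary income tax:
  39,000 × 7% = 2,730
  831,000 × 16% = 132,960
  → 135,690

150,480 > 135,690, so the tentative minimum tax is the binding amount.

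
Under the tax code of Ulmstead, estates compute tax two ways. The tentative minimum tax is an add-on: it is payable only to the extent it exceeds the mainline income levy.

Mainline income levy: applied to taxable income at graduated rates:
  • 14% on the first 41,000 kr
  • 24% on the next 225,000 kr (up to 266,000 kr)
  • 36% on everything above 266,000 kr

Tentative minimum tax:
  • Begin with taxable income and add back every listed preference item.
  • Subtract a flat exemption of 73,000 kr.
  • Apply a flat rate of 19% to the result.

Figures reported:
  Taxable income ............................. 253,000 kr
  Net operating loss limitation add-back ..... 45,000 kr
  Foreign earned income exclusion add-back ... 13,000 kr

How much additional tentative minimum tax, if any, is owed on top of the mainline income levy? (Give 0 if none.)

Mainline income levy:
  41,000 kr × 14% = 5,740 kr
  212,000 kr × 24% = 50,880 kr
  → 56,620 kr

Tentative minimum tax:
  Adjusted income: 253,000 kr + 45,000 kr + 13,000 kr = 311,000 kr
  Less exemption 73,000 kr → base 238,000 kr
  238,000 kr × 19% = 45,220 kr

45,220 kr ≤ 56,620 kr, so no add-on is due.

0 kr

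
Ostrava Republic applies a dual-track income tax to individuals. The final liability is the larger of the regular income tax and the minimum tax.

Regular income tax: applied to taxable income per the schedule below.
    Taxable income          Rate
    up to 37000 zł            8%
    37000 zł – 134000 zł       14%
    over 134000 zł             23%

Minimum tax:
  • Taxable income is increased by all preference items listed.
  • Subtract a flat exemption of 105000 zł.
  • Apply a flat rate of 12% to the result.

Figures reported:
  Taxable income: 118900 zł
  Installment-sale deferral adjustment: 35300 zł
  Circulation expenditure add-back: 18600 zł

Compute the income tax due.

Minimum tax:
  Adjusted income: 118900 zł + 35300 zł + 18600 zł = 172800 zł
  Less exemption 105000 zł → base 67800 zł
  67800 zł × 12% = 8136 zł

Regular income tax:
  37000 zł × 8% = 2960 zł
  81900 zł × 14% = 11466 zł
  → 14426 zł

14426 zł > 8136 zł, so the regular income tax governs.

14426 zł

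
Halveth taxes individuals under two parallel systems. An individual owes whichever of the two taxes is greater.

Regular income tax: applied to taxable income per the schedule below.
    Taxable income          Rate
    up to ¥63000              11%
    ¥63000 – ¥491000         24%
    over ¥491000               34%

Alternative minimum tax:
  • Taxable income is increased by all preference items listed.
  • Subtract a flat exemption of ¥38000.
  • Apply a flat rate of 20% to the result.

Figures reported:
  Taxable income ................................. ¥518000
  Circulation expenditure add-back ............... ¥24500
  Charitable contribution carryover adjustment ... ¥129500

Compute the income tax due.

Alternative minimum tax:
  Adjusted income: ¥518000 + ¥24500 + ¥129500 = ¥672000
  Less exemption ¥38000 → base ¥634000
  ¥634000 × 20% = ¥126800

Regular income tax:
  ¥63000 × 11% = ¥6930
  ¥428000 × 24% = ¥102720
  ¥27000 × 34% = ¥9180
  → ¥118830

¥126800 > ¥118830, so the alternative minimum tax is the binding amount.

¥126800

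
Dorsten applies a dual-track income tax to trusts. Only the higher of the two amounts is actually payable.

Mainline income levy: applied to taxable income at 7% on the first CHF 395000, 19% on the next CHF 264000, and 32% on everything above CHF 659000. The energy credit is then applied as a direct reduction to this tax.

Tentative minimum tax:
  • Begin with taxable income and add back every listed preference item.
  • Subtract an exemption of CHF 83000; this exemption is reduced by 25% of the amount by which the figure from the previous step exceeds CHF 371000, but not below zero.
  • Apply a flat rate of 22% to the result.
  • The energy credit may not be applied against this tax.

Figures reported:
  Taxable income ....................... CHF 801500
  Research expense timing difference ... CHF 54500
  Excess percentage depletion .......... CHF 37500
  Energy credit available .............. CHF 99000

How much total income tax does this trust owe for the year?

Mainline income levy:
  CHF 395000 × 7% = CHF 27650
  CHF 264000 × 19% = CHF 50160
  CHF 142500 × 32% = CHF 45600
  → CHF 123410
  Less energy credit CHF 99000 → CHF 24410

Tentative minimum tax:
  Adjusted income: CHF 801500 + CHF 54500 + CHF 37500 = CHF 893500
  Exemption: 25% × (CHF 893500 − CHF 371000) = CHF 130625 ≥ CHF 83000, so the exemption is fully phased out
  Base: CHF 893500 − CHF 0 = CHF 893500
  CHF 893500 × 22% = CHF 196570

CHF 196570 > CHF 24410, so the tentative minimum tax is the binding amount.

CHF 196570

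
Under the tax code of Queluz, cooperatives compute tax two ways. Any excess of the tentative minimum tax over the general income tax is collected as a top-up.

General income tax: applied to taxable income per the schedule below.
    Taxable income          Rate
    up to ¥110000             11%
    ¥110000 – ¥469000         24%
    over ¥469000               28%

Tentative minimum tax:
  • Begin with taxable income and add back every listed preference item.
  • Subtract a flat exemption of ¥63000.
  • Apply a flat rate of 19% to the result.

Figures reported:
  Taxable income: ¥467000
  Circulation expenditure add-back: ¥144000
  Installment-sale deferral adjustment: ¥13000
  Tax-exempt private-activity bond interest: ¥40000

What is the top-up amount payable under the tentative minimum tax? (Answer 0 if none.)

Tentative minimum tax:
  Adjusted income: ¥467000 + ¥144000 + ¥13000 + ¥40000 = ¥664000
  Less exemption ¥63000 → base ¥601000
  ¥601000 × 19% = ¥114190

General income tax:
  ¥110000 × 11% = ¥12100
  ¥357000 × 24% = ¥85680
  → ¥97780

Excess of tentative minimum tax over general income tax: ¥114190 − ¥97780 = ¥16410.

¥16410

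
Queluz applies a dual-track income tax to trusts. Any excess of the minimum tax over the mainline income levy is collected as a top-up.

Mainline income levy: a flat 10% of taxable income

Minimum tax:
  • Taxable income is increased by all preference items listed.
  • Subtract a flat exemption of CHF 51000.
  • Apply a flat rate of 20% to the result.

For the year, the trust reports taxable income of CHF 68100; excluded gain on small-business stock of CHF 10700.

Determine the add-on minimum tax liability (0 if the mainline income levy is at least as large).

CHF 0

Minimum tax:
  Adjusted income: CHF 68100 + CHF 10700 = CHF 78800
  Less exemption CHF 51000 → base CHF 27800
  CHF 27800 × 20% = CHF 5560

Mainline income levy:
  CHF 68100 × 10% = CHF 6810

CHF 5560 ≤ CHF 6810, so no add-on is due.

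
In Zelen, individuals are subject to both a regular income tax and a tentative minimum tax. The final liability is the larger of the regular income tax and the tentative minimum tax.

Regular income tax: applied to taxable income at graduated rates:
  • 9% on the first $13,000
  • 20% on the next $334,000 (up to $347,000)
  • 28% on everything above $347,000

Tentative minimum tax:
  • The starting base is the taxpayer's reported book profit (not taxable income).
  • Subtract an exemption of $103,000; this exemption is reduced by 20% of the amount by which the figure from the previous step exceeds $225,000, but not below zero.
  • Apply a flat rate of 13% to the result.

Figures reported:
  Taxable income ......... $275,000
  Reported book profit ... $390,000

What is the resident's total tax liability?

$53,570

Tentative minimum tax:
  Base (reported book profit): $390,000
  Exemption: $103,000 − 20% × ($390,000 − $225,000) = $103,000 − $33,000 = $70,000
  Base: $390,000 − $70,000 = $320,000
  $320,000 × 13% = $41,600

Regular income tax:
  $13,000 × 9% = $1,170
  $262,000 × 20% = $52,400
  → $53,570

$53,570 > $41,600, so the regular income tax governs.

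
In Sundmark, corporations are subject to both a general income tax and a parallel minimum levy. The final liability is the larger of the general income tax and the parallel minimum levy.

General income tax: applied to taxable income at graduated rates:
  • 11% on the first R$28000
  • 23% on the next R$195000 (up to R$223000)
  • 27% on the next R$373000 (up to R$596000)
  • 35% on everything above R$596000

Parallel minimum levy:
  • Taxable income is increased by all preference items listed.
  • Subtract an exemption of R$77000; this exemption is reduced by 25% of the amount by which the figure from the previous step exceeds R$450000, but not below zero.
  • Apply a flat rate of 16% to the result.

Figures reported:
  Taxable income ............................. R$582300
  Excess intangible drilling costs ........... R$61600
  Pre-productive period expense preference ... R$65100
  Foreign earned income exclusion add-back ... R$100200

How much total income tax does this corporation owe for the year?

Parallel minimum levy:
  Adjusted income: R$582300 + R$61600 + R$65100 + R$100200 = R$809200
  Exemption: 25% × (R$809200 − R$450000) = R$89800 ≥ R$77000, so the exemption is fully phased out
  Base: R$809200 − R$0 = R$809200
  R$809200 × 16% = R$129472

General income tax:
  R$28000 × 11% = R$3080
  R$195000 × 23% = R$44850
  R$359300 × 27% = R$97011
  → R$144941

R$144941 > R$129472, so the general income tax governs.

R$144941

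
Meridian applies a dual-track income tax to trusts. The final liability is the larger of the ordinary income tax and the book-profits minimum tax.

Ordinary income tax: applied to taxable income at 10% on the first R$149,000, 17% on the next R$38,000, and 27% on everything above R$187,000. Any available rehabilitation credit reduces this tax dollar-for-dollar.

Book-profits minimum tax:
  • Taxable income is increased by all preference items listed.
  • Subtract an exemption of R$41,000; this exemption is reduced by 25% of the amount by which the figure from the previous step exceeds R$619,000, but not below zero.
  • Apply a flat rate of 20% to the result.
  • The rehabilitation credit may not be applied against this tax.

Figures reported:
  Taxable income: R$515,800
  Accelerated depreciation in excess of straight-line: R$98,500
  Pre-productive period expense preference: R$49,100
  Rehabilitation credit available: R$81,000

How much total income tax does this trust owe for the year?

R$126,700

Ordinary income tax:
  R$149,000 × 10% = R$14,900
  R$38,000 × 17% = R$6,460
  R$328,800 × 27% = R$88,776
  → R$110,136
  Less rehabilitation credit R$81,000 → R$29,136

Book-profits minimum tax:
  Adjusted income: R$515,800 + R$98,500 + R$49,100 = R$663,400
  Exemption: R$41,000 − 25% × (R$663,400 − R$619,000) = R$41,000 − R$11,100 = R$29,900
  Base: R$663,400 − R$29,900 = R$633,500
  R$633,500 × 20% = R$126,700

R$126,700 > R$29,136, so the book-profits minimum tax is the binding amount.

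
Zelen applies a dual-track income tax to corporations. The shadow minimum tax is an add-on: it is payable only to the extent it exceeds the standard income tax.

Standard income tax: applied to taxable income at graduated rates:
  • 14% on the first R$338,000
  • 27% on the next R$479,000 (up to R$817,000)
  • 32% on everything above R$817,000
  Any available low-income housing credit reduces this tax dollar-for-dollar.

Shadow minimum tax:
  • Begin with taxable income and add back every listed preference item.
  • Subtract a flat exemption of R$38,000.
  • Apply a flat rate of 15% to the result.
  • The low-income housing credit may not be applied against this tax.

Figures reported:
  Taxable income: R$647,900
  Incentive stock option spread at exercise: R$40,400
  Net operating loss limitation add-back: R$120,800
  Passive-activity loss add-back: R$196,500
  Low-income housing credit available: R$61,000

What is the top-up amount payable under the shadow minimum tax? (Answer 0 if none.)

R$75,147

Standard income tax:
  R$338,000 × 14% = R$47,320
  R$309,900 × 27% = R$83,673
  → R$130,993
  Less low-income housing credit R$61,000 → R$69,993

Shadow minimum tax:
  Adjusted income: R$647,900 + R$40,400 + R$120,800 + R$196,500 = R$1,005,600
  Less exemption R$38,000 → base R$967,600
  R$967,600 × 15% = R$145,140

Excess of shadow minimum tax over standard income tax: R$145,140 − R$69,993 = R$75,147.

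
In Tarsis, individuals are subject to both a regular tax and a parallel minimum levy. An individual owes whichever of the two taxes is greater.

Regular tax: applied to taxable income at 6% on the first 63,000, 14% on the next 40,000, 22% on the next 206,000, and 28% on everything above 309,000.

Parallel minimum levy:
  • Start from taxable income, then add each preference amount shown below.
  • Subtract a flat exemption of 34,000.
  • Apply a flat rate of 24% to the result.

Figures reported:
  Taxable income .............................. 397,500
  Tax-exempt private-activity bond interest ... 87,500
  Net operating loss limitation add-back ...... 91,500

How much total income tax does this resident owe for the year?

Parallel minimum levy:
  Adjusted income: 397,500 + 87,500 + 91,500 = 576,500
  Less exemption 34,000 → base 542,500
  542,500 × 24% = 130,200

Regular tax:
  63,000 × 6% = 3,780
  40,000 × 14% = 5,600
  206,000 × 22% = 45,320
  88,500 × 28% = 24,780
  → 79,480

130,200 > 79,480, so the parallel minimum levy is the binding amount.

130,200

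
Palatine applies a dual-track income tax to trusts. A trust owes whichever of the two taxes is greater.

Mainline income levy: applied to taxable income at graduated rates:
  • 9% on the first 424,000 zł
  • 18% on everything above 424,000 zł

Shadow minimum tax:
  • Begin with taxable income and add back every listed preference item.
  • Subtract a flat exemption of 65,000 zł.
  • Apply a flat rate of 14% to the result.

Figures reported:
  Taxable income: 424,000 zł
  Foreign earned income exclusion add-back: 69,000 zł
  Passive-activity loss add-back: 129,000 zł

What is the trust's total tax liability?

77,980 zł

Shadow minimum tax:
  Adjusted income: 424,000 zł + 69,000 zł + 129,000 zł = 622,000 zł
  Less exemption 65,000 zł → base 557,000 zł
  557,000 zł × 14% = 77,980 zł

Mainline income levy:
  424,000 zł × 9% = 38,160 zł

77,980 zł > 38,160 zł, so the shadow minimum tax is the binding amount.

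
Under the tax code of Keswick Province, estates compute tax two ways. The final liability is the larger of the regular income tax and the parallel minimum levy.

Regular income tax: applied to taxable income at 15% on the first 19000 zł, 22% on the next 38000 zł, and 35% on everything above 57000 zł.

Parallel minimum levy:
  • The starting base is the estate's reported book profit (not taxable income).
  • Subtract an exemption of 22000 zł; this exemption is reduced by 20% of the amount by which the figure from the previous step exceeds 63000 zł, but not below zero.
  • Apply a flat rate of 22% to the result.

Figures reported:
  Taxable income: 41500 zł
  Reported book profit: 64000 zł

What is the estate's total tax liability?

9284 zł

Parallel minimum levy:
  Base (reported book profit): 64000 zł
  Exemption: 22000 zł − 20% × (64000 zł − 63000 zł) = 22000 zł − 200 zł = 21800 zł
  Base: 64000 zł − 21800 zł = 42200 zł
  42200 zł × 22% = 9284 zł

Regular income tax:
  19000 zł × 15% = 2850 zł
  22500 zł × 22% = 4950 zł
  → 7800 zł

9284 zł > 7800 zł, so the parallel minimum levy is the binding amount.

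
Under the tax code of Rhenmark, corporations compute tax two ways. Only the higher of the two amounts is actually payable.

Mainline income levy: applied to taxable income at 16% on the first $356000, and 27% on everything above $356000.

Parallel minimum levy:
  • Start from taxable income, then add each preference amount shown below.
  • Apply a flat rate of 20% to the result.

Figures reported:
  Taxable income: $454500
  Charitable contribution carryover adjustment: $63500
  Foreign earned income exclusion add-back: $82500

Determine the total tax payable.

$120100

Mainline income levy:
  $356000 × 16% = $56960
  $98500 × 27% = $26595
  → $83555

Parallel minimum levy:
  Adjusted income: $454500 + $63500 + $82500 = $600500
  $600500 × 20% = $120100

$120100 > $83555, so the parallel minimum levy is the binding amount.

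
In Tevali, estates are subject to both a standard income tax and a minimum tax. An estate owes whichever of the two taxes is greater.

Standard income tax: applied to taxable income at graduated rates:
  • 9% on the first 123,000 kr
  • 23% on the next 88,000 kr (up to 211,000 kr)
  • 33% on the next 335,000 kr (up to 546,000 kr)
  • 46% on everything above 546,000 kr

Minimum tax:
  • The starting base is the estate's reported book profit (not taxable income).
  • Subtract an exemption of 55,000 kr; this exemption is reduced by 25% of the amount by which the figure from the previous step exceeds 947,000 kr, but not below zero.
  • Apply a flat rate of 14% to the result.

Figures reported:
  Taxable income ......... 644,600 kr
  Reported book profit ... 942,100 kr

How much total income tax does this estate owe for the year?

187,216 kr

Minimum tax:
  Base (reported book profit): 942,100 kr
  Exemption: 942,100 kr ≤ 947,000 kr, so full 55,000 kr applies
  Base: 942,100 kr − 55,000 kr = 887,100 kr
  887,100 kr × 14% = 124,194 kr

Standard income tax:
  123,000 kr × 9% = 11,070 kr
  88,000 kr × 23% = 20,240 kr
  335,000 kr × 33% = 110,550 kr
  98,600 kr × 46% = 45,356 kr
  → 187,216 kr

187,216 kr > 124,194 kr, so the standard income tax governs.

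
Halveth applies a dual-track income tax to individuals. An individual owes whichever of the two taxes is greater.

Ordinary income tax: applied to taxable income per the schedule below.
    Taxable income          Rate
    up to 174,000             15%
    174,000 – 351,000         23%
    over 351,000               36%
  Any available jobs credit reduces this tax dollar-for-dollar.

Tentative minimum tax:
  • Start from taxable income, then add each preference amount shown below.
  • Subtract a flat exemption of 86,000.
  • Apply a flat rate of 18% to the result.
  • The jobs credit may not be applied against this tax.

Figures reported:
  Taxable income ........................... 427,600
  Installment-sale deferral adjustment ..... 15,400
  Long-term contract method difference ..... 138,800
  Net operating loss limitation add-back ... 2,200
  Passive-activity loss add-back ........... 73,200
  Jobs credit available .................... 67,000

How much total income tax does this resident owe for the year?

102,816

Tentative minimum tax:
  Adjusted income: 427,600 + 15,400 + 138,800 + 2,200 + 73,200 = 657,200
  Less exemption 86,000 → base 571,200
  571,200 × 18% = 102,816

Ordinary income tax:
  174,000 × 15% = 26,100
  177,000 × 23% = 40,710
  76,600 × 36% = 27,576
  → 94,386
  Less jobs credit 67,000 → 27,386

102,816 > 27,386, so the tentative minimum tax is the binding amount.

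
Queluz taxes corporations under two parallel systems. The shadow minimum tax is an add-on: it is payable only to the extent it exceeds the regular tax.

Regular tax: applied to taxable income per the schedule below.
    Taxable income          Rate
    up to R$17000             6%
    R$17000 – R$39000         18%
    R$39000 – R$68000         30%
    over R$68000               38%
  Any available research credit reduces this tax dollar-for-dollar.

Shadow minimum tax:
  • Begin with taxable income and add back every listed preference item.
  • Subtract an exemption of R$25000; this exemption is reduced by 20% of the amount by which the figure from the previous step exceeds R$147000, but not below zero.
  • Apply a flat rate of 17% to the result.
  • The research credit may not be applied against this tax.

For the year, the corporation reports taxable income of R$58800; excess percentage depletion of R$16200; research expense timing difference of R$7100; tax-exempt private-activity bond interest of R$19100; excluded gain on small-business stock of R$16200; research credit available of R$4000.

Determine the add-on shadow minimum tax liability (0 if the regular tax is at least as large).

Shadow minimum tax:
  Adjusted income: R$58800 + R$16200 + R$7100 + R$19100 + R$16200 = R$117400
  Exemption: R$117400 ≤ R$147000, so full R$25000 applies
  Base: R$117400 − R$25000 = R$92400
  R$92400 × 17% = R$15708

Regular tax:
  R$17000 × 6% = R$1020
  R$22000 × 18% = R$3960
  R$19800 × 30% = R$5940
  → R$10920
  Less research credit R$4000 → R$6920

Excess of shadow minimum tax over regular tax: R$15708 − R$6920 = R$8788.

R$8788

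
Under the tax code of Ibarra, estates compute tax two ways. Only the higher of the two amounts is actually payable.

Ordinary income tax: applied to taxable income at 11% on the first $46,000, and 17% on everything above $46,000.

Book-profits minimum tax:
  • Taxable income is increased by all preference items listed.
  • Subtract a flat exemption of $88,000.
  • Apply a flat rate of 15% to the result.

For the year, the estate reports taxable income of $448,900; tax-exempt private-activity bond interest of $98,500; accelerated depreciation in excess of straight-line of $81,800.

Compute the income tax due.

$81,180

Ordinary income tax:
  $46,000 × 11% = $5,060
  $402,900 × 17% = $68,493
  → $73,553

Book-profits minimum tax:
  Adjusted income: $448,900 + $98,500 + $81,800 = $629,200
  Less exemption $88,000 → base $541,200
  $541,200 × 15% = $81,180

$81,180 > $73,553, so the book-profits minimum tax is the binding amount.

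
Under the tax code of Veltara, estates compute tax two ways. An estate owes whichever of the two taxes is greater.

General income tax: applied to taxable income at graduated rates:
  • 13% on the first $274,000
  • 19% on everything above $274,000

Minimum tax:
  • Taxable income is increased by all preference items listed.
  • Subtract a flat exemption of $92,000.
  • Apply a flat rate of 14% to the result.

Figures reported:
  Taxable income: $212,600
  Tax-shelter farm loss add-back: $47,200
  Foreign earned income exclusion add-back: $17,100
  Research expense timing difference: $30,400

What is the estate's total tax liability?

$30,142

Minimum tax:
  Adjusted income: $212,600 + $47,200 + $17,100 + $30,400 = $307,300
  Less exemption $92,000 → base $215,300
  $215,300 × 14% = $30,142

General income tax:
  $212,600 × 13% = $27,638

$30,142 > $27,638, so the minimum tax is the binding amount.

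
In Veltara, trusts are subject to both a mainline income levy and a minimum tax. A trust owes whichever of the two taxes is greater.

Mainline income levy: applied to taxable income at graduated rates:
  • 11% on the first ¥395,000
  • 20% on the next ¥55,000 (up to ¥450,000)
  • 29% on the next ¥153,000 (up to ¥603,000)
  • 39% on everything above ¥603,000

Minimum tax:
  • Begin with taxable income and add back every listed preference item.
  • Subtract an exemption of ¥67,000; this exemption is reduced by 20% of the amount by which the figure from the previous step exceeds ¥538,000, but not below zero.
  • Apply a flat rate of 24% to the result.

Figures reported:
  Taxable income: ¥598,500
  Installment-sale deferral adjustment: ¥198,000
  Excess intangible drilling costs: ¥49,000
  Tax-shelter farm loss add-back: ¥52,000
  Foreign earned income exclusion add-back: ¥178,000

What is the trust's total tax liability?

¥258,120

Mainline income levy:
  ¥395,000 × 11% = ¥43,450
  ¥55,000 × 20% = ¥11,000
  ¥148,500 × 29% = ¥43,065
  → ¥97,515

Minimum tax:
  Adjusted income: ¥598,500 + ¥198,000 + ¥49,000 + ¥52,000 + ¥178,000 = ¥1,075,500
  Exemption: 20% × (¥1,075,500 − ¥538,000) = ¥107,500 ≥ ¥67,000, so the exemption is fully phased out
  Base: ¥1,075,500 − ¥0 = ¥1,075,500
  ¥1,075,500 × 24% = ¥258,120

¥258,120 > ¥97,515, so the minimum tax is the binding amount.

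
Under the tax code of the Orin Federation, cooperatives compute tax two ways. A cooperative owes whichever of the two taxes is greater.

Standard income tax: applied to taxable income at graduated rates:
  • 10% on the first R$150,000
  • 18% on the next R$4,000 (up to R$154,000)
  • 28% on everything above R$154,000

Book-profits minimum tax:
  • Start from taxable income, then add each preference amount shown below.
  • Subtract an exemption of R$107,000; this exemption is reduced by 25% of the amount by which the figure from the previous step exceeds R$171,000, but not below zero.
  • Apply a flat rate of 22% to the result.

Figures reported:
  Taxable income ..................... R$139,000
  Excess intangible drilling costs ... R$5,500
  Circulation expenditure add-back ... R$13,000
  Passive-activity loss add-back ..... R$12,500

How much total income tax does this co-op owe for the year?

R$13,900

Standard income tax:
  R$139,000 × 10% = R$13,900

Book-profits minimum tax:
  Adjusted income: R$139,000 + R$5,500 + R$13,000 + R$12,500 = R$170,000
  Exemption: R$170,000 ≤ R$171,000, so full R$107,000 applies
  Base: R$170,000 − R$107,000 = R$63,000
  R$63,000 × 22% = R$13,860

R$13,900 > R$13,860, so the standard income tax governs.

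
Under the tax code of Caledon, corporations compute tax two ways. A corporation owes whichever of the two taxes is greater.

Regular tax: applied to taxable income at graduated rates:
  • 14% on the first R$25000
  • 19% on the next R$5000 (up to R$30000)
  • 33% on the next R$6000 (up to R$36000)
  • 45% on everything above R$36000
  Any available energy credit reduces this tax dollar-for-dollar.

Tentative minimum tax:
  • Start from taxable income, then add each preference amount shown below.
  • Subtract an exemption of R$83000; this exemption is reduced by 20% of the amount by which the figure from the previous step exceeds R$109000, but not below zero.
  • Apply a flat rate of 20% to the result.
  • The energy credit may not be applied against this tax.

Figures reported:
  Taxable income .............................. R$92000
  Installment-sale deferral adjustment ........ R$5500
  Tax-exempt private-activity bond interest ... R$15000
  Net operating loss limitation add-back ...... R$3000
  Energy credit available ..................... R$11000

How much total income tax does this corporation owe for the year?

R$20630

Tentative minimum tax:
  Adjusted income: R$92000 + R$5500 + R$15000 + R$3000 = R$115500
  Exemption: R$83000 − 20% × (R$115500 − R$109000) = R$83000 − R$1300 = R$81700
  Base: R$115500 − R$81700 = R$33800
  R$33800 × 20% = R$6760

Regular tax:
  R$25000 × 14% = R$3500
  R$5000 × 19% = R$950
  R$6000 × 33% = R$1980
  R$56000 × 45% = R$25200
  → R$31630
  Less energy credit R$11000 → R$20630

R$20630 > R$6760, so the regular tax governs.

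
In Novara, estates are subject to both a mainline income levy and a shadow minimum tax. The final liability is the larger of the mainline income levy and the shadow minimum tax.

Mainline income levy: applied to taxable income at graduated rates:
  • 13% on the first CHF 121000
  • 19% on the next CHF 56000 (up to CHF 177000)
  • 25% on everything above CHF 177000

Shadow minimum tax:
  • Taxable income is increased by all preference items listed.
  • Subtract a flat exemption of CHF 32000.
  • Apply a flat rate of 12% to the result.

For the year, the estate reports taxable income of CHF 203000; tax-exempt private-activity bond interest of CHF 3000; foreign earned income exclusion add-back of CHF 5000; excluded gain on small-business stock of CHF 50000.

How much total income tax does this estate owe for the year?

Shadow minimum tax:
  Adjusted income: CHF 203000 + CHF 3000 + CHF 5000 + CHF 50000 = CHF 261000
  Less exemption CHF 32000 → base CHF 229000
  CHF 229000 × 12% = CHF 27480

Mainline income levy:
  CHF 121000 × 13% = CHF 15730
  CHF 56000 × 19% = CHF 10640
  CHF 26000 × 25% = CHF 6500
  → CHF 32870

CHF 32870 > CHF 27480, so the mainline income levy governs.

CHF 32870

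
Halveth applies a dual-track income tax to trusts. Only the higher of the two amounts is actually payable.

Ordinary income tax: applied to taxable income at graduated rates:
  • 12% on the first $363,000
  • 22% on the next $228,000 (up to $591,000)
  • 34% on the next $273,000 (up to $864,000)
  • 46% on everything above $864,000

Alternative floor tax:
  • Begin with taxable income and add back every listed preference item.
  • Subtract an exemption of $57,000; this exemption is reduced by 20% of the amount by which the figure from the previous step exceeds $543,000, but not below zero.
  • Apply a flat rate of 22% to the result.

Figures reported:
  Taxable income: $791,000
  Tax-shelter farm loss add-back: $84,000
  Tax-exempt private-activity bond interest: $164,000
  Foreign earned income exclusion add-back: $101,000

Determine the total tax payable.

$250,800

Ordinary income tax:
  $363,000 × 12% = $43,560
  $228,000 × 22% = $50,160
  $200,000 × 34% = $68,000
  → $161,720

Alternative floor tax:
  Adjusted income: $791,000 + $84,000 + $164,000 + $101,000 = $1,140,000
  Exemption: 20% × ($1,140,000 − $543,000) = $119,400 ≥ $57,000, so the exemption is fully phased out
  Base: $1,140,000 − $0 = $1,140,000
  $1,140,000 × 22% = $250,800

$250,800 > $161,720, so the alternative floor tax is the binding amount.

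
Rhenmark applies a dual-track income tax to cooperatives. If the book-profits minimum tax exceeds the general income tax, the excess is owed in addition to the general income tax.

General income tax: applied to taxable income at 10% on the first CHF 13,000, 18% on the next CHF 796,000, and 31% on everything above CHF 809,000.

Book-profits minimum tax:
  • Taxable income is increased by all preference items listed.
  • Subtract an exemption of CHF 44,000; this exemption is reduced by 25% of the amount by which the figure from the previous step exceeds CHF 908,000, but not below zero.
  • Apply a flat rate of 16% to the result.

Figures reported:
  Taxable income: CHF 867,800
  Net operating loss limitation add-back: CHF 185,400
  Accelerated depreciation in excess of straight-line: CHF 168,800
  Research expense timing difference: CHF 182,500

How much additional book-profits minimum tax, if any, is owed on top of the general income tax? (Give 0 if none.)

General income tax:
  CHF 13,000 × 10% = CHF 1,300
  CHF 796,000 × 18% = CHF 143,280
  CHF 58,800 × 31% = CHF 18,228
  → CHF 162,808

Book-profits minimum tax:
  Adjusted income: CHF 867,800 + CHF 185,400 + CHF 168,800 + CHF 182,500 = CHF 1,404,500
  Exemption: 25% × (CHF 1,404,500 − CHF 908,000) = CHF 124,125 ≥ CHF 44,000, so the exemption is fully phased out
  Base: CHF 1,404,500 − CHF 0 = CHF 1,404,500
  CHF 1,404,500 × 16% = CHF 224,720

Excess of book-profits minimum tax over general income tax: CHF 224,720 − CHF 162,808 = CHF 61,912.

CHF 61,912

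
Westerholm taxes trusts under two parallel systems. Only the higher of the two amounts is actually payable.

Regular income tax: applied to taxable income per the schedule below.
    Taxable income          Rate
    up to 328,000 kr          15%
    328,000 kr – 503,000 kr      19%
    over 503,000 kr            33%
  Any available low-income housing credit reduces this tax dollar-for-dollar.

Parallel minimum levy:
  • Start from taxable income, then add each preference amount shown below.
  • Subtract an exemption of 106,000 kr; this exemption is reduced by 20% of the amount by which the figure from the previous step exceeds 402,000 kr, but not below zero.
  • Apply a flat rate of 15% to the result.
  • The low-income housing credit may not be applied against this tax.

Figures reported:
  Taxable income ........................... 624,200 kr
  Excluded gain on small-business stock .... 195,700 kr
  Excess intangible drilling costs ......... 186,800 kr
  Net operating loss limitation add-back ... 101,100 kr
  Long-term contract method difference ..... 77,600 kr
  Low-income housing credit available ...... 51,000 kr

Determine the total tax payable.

177,810 kr

Regular income tax:
  328,000 kr × 15% = 49,200 kr
  175,000 kr × 19% = 33,250 kr
  121,200 kr × 33% = 39,996 kr
  → 122,446 kr
  Less low-income housing credit 51,000 kr → 71,446 kr

Parallel minimum levy:
  Adjusted income: 624,200 kr + 195,700 kr + 186,800 kr + 101,100 kr + 77,600 kr = 1,185,400 kr
  Exemption: 20% × (1,185,400 kr − 402,000 kr) = 156,680 kr ≥ 106,000 kr, so the exemption is fully phased out
  Base: 1,185,400 kr − 0 kr = 1,185,400 kr
  1,185,400 kr × 15% = 177,810 kr

177,810 kr > 71,446 kr, so the parallel minimum levy is the binding amount.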